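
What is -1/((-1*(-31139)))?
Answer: -1/31139 ≈ -3.2114e-5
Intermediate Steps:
-1/((-1*(-31139))) = -1/31139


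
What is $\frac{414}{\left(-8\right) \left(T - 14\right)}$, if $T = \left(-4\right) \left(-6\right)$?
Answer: $- \frac{207}{40} \approx -5.175$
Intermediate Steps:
$T = 24$
$\frac{414}{\left(-8\right) \left(T - 14\right)} = \frac{414}{\left(-8\right) \left(24 - 14\right)} = \frac{414}{\left(-8\right) 10} = \frac{414}{-80} = 414 \left(- \frac{1}{80}\right) = - \frac{207}{40}$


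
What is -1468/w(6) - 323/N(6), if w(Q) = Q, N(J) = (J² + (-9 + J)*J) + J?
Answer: -2065/8 ≈ -258.13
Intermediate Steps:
N(J) = J + J² + J*(-9 + J) (N(J) = (J² + J*(-9 + J)) + J = J + J² + J*(-9 + J))
-1468/w(6) - 323/N(6) = -1468/6 - 323*1/(12*(-4 + 6)) = -1468*⅙ - 323/(2*6*2) = -734/3 - 323/24 = -2065/8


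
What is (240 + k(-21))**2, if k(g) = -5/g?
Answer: 25452025/441 ≈ 57714.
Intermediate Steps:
(240 + k(-21))**2 = (240 - 5/(-21))**2 = (240 - 5*(-1/21))**2 = (240 + 5/21)**2 = (5045/21)**2 = 25452025/441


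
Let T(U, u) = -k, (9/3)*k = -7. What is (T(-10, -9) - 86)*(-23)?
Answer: 5773/3 ≈ 1924.3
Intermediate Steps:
k = -7/3 (k = (1/3)*(-7) = -7/3 ≈ -2.3333)
T(U, u) = 7/3 (T(U, u) = -1*(-7/3) = 7/3)
(T(-10, -9) - 86)*(-23) = (7/3 - 86)*(-23) = -251/3*(-23) = 5773/3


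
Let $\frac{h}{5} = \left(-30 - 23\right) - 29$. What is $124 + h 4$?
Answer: $-1516$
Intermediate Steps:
$h = -410$ ($h = 5 \left(\left(-30 - 23\right) - 29\right) = 5 \left(-53 - 29\right) = 5 \left(-82\right) = -410$)
$124 + h 4 = 124 - 1640 = -1516$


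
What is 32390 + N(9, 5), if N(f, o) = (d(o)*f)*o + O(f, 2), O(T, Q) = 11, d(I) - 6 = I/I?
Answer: 32716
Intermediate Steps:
d(I) = 7 (d(I) = 6 + I/I = 6 + 1 = 7)
N(f, o) = 11 + 7*f*o (N(f, o) = (7*f)*o + 11 = 7*f*o + 11 = 11 + 7*f*o)
32390 + N(9, 5) = 32390 + (11 + 7*9*5) = 32390 + (11 + 315) = 32390 + 326 = 32716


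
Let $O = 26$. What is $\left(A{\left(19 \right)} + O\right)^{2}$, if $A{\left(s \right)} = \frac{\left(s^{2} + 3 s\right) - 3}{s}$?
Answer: $\frac{826281}{361} \approx 2288.9$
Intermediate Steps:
$A{\left(s \right)} = \frac{-3 + s^{2} + 3 s}{s}$
$\left(A{\left(19 \right)} + O\right)^{2} = \left(\left(3 + 19 - \frac{3}{19}\right) + 26\right)^{2} = \left(\frac{415}{19} + 26\right)^{2} = \left(\frac{909}{19}\right)^{2} = \frac{826281}{361}$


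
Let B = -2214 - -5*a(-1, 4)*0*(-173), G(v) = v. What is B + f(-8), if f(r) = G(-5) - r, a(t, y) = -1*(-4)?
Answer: -2211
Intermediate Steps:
a(t, y) = 4
B = -2214 (B = -2214 - -5*4*0*(-173) = -2214 - (-20*0)*(-173) = -2214 - 0*(-173) = -2214 - 1*0 = -2214 + 0 = -2214)
f(r) = -5 - r
B + f(-8) = -2214 + (-5 - 1*(-8)) = -2214 + (-5 + 8) = -2214 + 3 = -2211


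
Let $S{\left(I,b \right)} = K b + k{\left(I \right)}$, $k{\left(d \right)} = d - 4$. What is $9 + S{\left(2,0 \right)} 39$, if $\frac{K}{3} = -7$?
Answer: $-69$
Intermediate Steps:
$k{\left(d \right)} = -4 + d$
$K = -21$ ($K = 3 \left(-7\right) = -21$)
$S{\left(I,b \right)} = -4 + I - 21 b$ ($S{\left(I,b \right)} = - 21 b + \left(-4 + I\right) = -4 + I - 21 b$)
$9 + S{\left(2,0 \right)} 39 = 9 + \left(-4 + 2 - 0\right) 39 = 9 + \left(-4 + 2 + 0\right) 39 = 9 - 78 = -69$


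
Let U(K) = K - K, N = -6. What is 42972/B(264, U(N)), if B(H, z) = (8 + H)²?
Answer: 10743/18496 ≈ 0.58083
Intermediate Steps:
U(K) = 0
42972/B(264, U(N)) = 42972/((8 + 264)²) = 42972/(272²) = 42972/73984 = 42972*(1/73984) = 10743/18496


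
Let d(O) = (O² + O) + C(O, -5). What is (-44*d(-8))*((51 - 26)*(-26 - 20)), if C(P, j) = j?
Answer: 2580600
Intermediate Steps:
d(O) = -5 + O + O² (d(O) = (O² + O) - 5 = (O + O²) - 5 = -5 + O + O²)
(-44*d(-8))*((51 - 26)*(-26 - 20)) = (-44*(-5 - 8 + (-8)²))*((51 - 26)*(-26 - 20)) = (-44*(-5 - 8 + 64))*(25*(-46)) = -44*51*(-1150) = -2244*(-1150) = 2580600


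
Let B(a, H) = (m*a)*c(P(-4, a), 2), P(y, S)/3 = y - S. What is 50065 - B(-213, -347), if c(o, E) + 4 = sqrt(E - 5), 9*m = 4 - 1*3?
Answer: 149911/3 + 71*I*sqrt(3)/3 ≈ 49970.0 + 40.992*I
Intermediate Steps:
P(y, S) = -3*S + 3*y (P(y, S) = 3*(y - S) = -3*S + 3*y)
m = 1/9 (m = (4 - 1*3)/9 = (4 - 3)/9 = (1/9)*1 = 1/9 ≈ 0.11111)
c(o, E) = -4 + sqrt(-5 + E) (c(o, E) = -4 + sqrt(E - 5) = -4 + sqrt(-5 + E))
B(a, H) = a*(-4 + I*sqrt(3))/9 (B(a, H) = (a/9)*(-4 + sqrt(-5 + 2)) = (a/9)*(-4 + sqrt(-3)) = (a/9)*(-4 + I*sqrt(3)) = a*(-4 + I*sqrt(3))/9)
50065 - B(-213, -347) = 50065 - (-213)*(-4 + I*sqrt(3))/9 = 50065 - (284/3 - 71*I*sqrt(3)/3) = 50065 + (-284/3 + 71*I*sqrt(3)/3) = 149911/3 + 71*I*sqrt(3)/3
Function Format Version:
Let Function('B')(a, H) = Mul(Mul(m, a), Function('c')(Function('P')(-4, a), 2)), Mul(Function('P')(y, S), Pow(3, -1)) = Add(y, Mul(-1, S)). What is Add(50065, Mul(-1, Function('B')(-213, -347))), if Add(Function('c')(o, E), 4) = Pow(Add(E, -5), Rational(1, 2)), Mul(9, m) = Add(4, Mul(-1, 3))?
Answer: Add(Rational(149911, 3), Mul(Rational(71, 3), I, Pow(3, Rational(1, 2)))) ≈ Add(49970., Mul(40.992, I))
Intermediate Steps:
Function('P')(y, S) = Add(Mul(-3, S), Mul(3, y)) (Function('P')(y, S) = Mul(3, Add(y, Mul(-1, S))) = Add(Mul(-3, S), Mul(3, y)))
m = Rational(1, 9) (m = Mul(Rational(1, 9), Add(4, Mul(-1, 3))) = Mul(Rational(1, 9), Add(4, -3)) = Mul(Rational(1, 9), 1) = Rational(1, 9) ≈ 0.11111)
Function('c')(o, E) = Add(-4, Pow(Add(-5, E), Rational(1, 2))) (Function('c')(o, E) = Add(-4, Pow(Add(E, -5), Rational(1, 2))) = Add(-4, Pow(Add(-5, E), Rational(1, 2))))
Function('B')(a, H) = Mul(Rational(1, 9), a, Add(-4, Mul(I, Pow(3, Rational(1, 2))))) (Function('B')(a, H) = Mul(Mul(Rational(1, 9), a), Add(-4, Pow(Add(-5, 2), Rational(1, 2)))) = Mul(Mul(Rational(1, 9), a), Add(-4, Pow(-3, Rational(1, 2)))) = Mul(Mul(Rational(1, 9), a), Add(-4, Mul(I, Pow(3, Rational(1, 2))))) = Mul(Rational(1, 9), a, Add(-4, Mul(I, Pow(3, Rational(1, 2))))))
Add(50065, Mul(-1, Function('B')(-213, -347))) = Add(50065, Mul(-1, Mul(Rational(1, 9), -213, Add(-4, Mul(I, Pow(3, Rational(1, 2))))))) = Add(50065, Mul(-1, Add(Rational(284, 3), Mul(Rational(-71, 3), I, Pow(3, Rational(1, 2)))))) = Add(50065, Add(Rational(-284, 3), Mul(Rational(71, 3), I, Pow(3, Rational(1, 2))))) = Add(Rational(149911, 3), Mul(Rational(71, 3), I, Pow(3, Rational(1, 2))))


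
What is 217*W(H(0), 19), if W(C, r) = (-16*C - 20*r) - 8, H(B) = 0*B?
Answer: -84196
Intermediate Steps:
H(B) = 0
W(C, r) = -8 - 20*r - 16*C (W(C, r) = (-20*r - 16*C) - 8 = -8 - 20*r - 16*C)
217*W(H(0), 19) = 217*(-8 - 20*19 - 16*0) = 217*(-8 - 380 + 0) = 217*(-388) = -84196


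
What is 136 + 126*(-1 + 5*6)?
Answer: 3790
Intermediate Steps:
136 + 126*(-1 + 5*6) = 136 + 126*(-1 + 30) = 136 + 126*29 = 136 + 3654 = 3790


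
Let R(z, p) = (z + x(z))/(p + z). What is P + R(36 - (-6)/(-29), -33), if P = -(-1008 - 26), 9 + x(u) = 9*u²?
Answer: 4049465/783 ≈ 5171.7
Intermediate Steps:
x(u) = -9 + 9*u²
R(z, p) = (-9 + z + 9*z²)/(p + z) (R(z, p) = (z + (-9 + 9*z²))/(p + z) = (-9 + z + 9*z²)/(p + z))
P = 1034 (P = -1*(-1034) = 1034)
P + R(36 - (-6)/(-29), -33) = 1034 + (-9 + (36 - (-6)/(-29)) + 9*(36 - (-6)/(-29))²)/(-33 + (36 - (-6)/(-29))) = 1034 + (-9 + (36 - (-6)*(-1)/29) + 9*(36 - (-6)*(-1)/29)²)/(-33 + (36 - (-6)*(-1)/29)) = 1034 + (-9 + (36 - 1*6/29) + 9*(36 - 1*6/29)²)/(-33 + (36 - 1*6/29)) = 1034 + (-9 + (36 - 6/29) + 9*(36 - 6/29)²)/(-33 + (36 - 6/29)) = 1034 + (-9 + 1038/29 + 9*(1038/29)²)/(-33 + 1038/29) = 1034 + (-9 + 1038/29 + 9*(1077444/841))/(81/29) = 1034 + 29*(-9 + 1038/29 + 9696996/841)/81 = 1034 + (29/81)*(9719529/841) = 1034 + 3239843/783 = 4049465/783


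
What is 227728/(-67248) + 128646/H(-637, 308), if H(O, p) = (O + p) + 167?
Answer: -1117294/1401 ≈ -797.50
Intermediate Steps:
H(O, p) = 167 + O + p
227728/(-67248) + 128646/H(-637, 308) = 227728/(-67248) + 128646/(167 - 637 + 308) = 227728*(-1/67248) + 128646/(-162) = -14233/4203 + 128646*(-1/162) = -14233/4203 - 7147/9 = -1117294/1401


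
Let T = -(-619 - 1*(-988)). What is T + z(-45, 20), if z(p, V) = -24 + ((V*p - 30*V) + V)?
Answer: -1873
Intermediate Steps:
T = -369 (T = -(-619 + 988) = -1*369 = -369)
z(p, V) = -24 - 29*V + V*p (z(p, V) = -24 + ((-30*V + V*p) + V) = -24 + (-29*V + V*p) = -24 - 29*V + V*p)
T + z(-45, 20) = -369 + (-24 - 29*20 + 20*(-45)) = -369 + (-24 - 580 - 900) = -369 - 1504 = -1873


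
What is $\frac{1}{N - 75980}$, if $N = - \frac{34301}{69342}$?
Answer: $- \frac{69342}{5268639461} \approx -1.3161 \cdot 10^{-5}$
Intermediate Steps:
$N = - \frac{34301}{69342}$ ($N = \left(-34301\right) \frac{1}{69342} = - \frac{34301}{69342} \approx -0.49466$)
$\frac{1}{N - 75980} = \frac{1}{- \frac{34301}{69342} - 75980} = \frac{1}{- \frac{5268639461}{69342}} = - \frac{69342}{5268639461}$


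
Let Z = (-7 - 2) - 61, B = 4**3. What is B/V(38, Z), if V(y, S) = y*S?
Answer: -16/665 ≈ -0.024060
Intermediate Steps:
B = 64
Z = -70 (Z = -9 - 61 = -70)
V(y, S) = S*y
B/V(38, Z) = 64/((-70*38)) = 64/(-2660) = 64*(-1/2660) = -16/665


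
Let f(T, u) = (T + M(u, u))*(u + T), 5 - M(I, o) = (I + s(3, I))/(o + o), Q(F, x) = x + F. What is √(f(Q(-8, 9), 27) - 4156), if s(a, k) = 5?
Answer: 2*I*√81093/9 ≈ 63.282*I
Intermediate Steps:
Q(F, x) = F + x
M(I, o) = 5 - (5 + I)/(2*o) (M(I, o) = 5 - (I + 5)/(o + o) = 5 - (5 + I)/(2*o))
f(T, u) = (T + u)*(T + (-5 + 9*u)/(2*u)) (f(T, u) = (T + (-5 - u + 10*u)/(2*u))*(u + T) = (T + (-5 + 9*u)/(2*u))*(T + u) = (T + u)*(T + (-5 + 9*u)/(2*u)))
√(f(Q(-8, 9), 27) - 4156) = √((½)*((-8 + 9)*(-5 + 9*27) + 27*(-5 + 2*(-8 + 9)² + 9*27 + 2*(-8 + 9)*27))/27 - 4156) = √((½)*(1/27)*(1*(-5 + 243) + 27*(-5 + 2*1² + 243 + 2*1*27)) - 4156) = √((½)*(1/27)*(1*238 + 27*(-5 + 2*1 + 243 + 54)) - 4156) = √((½)*(1/27)*(238 + 27*(-5 + 2 + 243 + 54)) - 4156) = √((½)*(1/27)*(238 + 27*294) - 4156) = √((½)*(1/27)*(238 + 7938) - 4156) = √((½)*(1/27)*8176 - 4156) = √(4088/27 - 4156) = √(-108124/27) = 2*I*√81093/9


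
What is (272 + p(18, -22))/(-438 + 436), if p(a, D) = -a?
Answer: -127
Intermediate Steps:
(272 + p(18, -22))/(-438 + 436) = (272 - 1*18)/(-438 + 436) = (272 - 18)/(-2) = 254*(-½) = -127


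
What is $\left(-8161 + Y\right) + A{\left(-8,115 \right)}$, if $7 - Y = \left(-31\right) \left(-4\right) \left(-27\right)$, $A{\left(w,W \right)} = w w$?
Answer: $-4742$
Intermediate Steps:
$A{\left(w,W \right)} = w^{2}$
$Y = 3355$ ($Y = 7 - \left(-31\right) \left(-4\right) \left(-27\right) = 7 - 124 \left(-27\right) = 7 - -3348 = 7 + 3348 = 3355$)
$\left(-8161 + Y\right) + A{\left(-8,115 \right)} = \left(-8161 + 3355\right) + \left(-8\right)^{2} = -4806 + 64 = -4742$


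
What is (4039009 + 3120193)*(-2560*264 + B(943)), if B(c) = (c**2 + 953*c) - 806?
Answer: 7955892316964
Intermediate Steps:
B(c) = -806 + c**2 + 953*c
(4039009 + 3120193)*(-2560*264 + B(943)) = (4039009 + 3120193)*(-2560*264 + (-806 + 943**2 + 953*943)) = 7159202*(-675840 + (-806 + 889249 + 898679)) = 7159202*(-675840 + 1787122) = 7159202*1111282 = 7955892316964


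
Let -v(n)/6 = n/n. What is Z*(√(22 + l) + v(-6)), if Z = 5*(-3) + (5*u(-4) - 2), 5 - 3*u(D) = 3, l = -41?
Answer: 82 - 41*I*√19/3 ≈ 82.0 - 59.572*I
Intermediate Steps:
v(n) = -6 (v(n) = -6*n/n = -6*1 = -6)
u(D) = ⅔ (u(D) = 5/3 - ⅓*3 = 5/3 - 1 = ⅔)
Z = -41/3 (Z = 5*(-3) + (5*(⅔) - 2) = -15 + (10/3 - 2) = -15 + 4/3 = -41/3 ≈ -13.667)
Z*(√(22 + l) + v(-6)) = -41*(√(22 - 41) - 6)/3 = -41*(√(-19) - 6)/3 = -41*(I*√19 - 6)/3 = -41*(-6 + I*√19)/3 = 82 - 41*I*√19/3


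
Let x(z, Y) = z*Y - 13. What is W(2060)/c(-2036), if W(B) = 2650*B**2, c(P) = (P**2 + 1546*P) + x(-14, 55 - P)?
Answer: 11245540000/968353 ≈ 11613.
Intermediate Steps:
x(z, Y) = -13 + Y*z (x(z, Y) = Y*z - 13 = -13 + Y*z)
c(P) = -783 + P**2 + 1560*P (c(P) = (P**2 + 1546*P) + (-13 + (55 - P)*(-14)) = (P**2 + 1546*P) + (-13 + (-770 + 14*P)) = (P**2 + 1546*P) + (-783 + 14*P) = -783 + P**2 + 1560*P)
W(2060)/c(-2036) = (2650*2060**2)/(-783 + (-2036)**2 + 1560*(-2036)) = (2650*4243600)/(-783 + 4145296 - 3176160) = 11245540000/968353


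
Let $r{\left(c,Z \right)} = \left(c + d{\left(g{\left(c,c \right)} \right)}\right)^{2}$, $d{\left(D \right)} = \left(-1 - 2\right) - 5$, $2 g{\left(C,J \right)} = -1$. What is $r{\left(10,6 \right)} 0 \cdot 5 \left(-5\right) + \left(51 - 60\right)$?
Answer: $-9$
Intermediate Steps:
$g{\left(C,J \right)} = - \frac{1}{2}$ ($g{\left(C,J \right)} = \frac{1}{2} \left(-1\right) = - \frac{1}{2}$)
$d{\left(D \right)} = -8$ ($d{\left(D \right)} = -3 - 5 = -8$)
$r{\left(c,Z \right)} = \left(-8 + c\right)^{2}$ ($r{\left(c,Z \right)} = \left(c - 8\right)^{2} = \left(-8 + c\right)^{2}$)
$r{\left(10,6 \right)} 0 \cdot 5 \left(-5\right) + \left(51 - 60\right) = \left(-8 + 10\right)^{2} \cdot 0 \cdot 5 \left(-5\right) + \left(51 - 60\right) = 2^{2} \cdot 0 \left(-5\right) + \left(51 - 60\right) = 4 \cdot 0 - 9 = 0 - 9 = -9$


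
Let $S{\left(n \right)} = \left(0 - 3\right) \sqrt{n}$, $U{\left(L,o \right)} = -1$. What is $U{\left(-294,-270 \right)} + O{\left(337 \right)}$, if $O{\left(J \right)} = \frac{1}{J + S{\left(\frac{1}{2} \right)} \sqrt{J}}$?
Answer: $- \frac{663}{665} + \frac{3 \sqrt{674}}{224105} \approx -0.99664$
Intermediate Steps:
$S{\left(n \right)} = - 3 \sqrt{n}$ ($S{\left(n \right)} = \left(0 - 3\right) \sqrt{n} = - 3 \sqrt{n}$)
$O{\left(J \right)} = \frac{1}{J - \frac{3 \sqrt{2} \sqrt{J}}{2}}$ ($O{\left(J \right)} = \frac{1}{J + - 3 \sqrt{\frac{1}{2}} \sqrt{J}} = \frac{1}{J + - \frac{3}{\sqrt{2}} \sqrt{J}} = \frac{1}{J + - 3 \frac{\sqrt{2}}{2} \sqrt{J}} = \frac{1}{J + - \frac{3 \sqrt{2}}{2} \sqrt{J}} = \frac{1}{J - \frac{3 \sqrt{2} \sqrt{J}}{2}}$)
$U{\left(-294,-270 \right)} + O{\left(337 \right)} = -1 + \frac{2}{2 \cdot 337 - 3 \sqrt{2} \sqrt{337}} = -1 + \frac{2}{674 - 3 \sqrt{674}}$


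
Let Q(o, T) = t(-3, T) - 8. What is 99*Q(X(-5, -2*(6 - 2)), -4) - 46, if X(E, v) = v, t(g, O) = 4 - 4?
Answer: -838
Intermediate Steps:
t(g, O) = 0
Q(o, T) = -8 (Q(o, T) = 0 - 8 = -8)
99*Q(X(-5, -2*(6 - 2)), -4) - 46 = 99*(-8) - 46 = -792 - 46 = -838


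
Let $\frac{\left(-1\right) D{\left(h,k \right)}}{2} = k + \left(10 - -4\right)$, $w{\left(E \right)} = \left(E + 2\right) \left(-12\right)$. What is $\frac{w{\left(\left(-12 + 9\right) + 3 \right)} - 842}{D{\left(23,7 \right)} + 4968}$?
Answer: $- \frac{433}{2463} \approx -0.1758$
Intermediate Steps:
$w{\left(E \right)} = -24 - 12 E$ ($w{\left(E \right)} = \left(2 + E\right) \left(-12\right) = -24 - 12 E$)
$D{\left(h,k \right)} = -28 - 2 k$ ($D{\left(h,k \right)} = - 2 \left(k + \left(10 - -4\right)\right) = - 2 \left(k + \left(10 + 4\right)\right) = - 2 \left(k + 14\right) = - 2 \left(14 + k\right) = -28 - 2 k$)
$\frac{w{\left(\left(-12 + 9\right) + 3 \right)} - 842}{D{\left(23,7 \right)} + 4968} = \frac{\left(-24 - 12 \left(\left(-12 + 9\right) + 3\right)\right) - 842}{\left(-28 - 14\right) + 4968} = \frac{\left(-24 - 12 \left(-3 + 3\right)\right) - 842}{\left(-28 - 14\right) + 4968} = \frac{\left(-24 - 0\right) - 842}{-42 + 4968} = \frac{\left(-24 + 0\right) - 842}{4926} = \left(-24 - 842\right) \frac{1}{4926} = \left(-866\right) \frac{1}{4926} = - \frac{433}{2463}$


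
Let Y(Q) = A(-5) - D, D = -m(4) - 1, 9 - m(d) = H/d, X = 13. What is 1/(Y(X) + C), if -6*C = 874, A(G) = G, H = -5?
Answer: -12/1673 ≈ -0.0071727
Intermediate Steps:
m(d) = 9 + 5/d (m(d) = 9 - (-5)/d = 9 + 5/d)
C = -437/3 (C = -1/6*874 = -437/3 ≈ -145.67)
D = -45/4 (D = -(9 + 5/4) - 1 = -1*41/4 - 1 = -41/4 - 1 = -45/4 ≈ -11.250)
Y(Q) = 25/4 (Y(Q) = -5 - 1*(-45/4) = -5 + 45/4 = 25/4)
1/(Y(X) + C) = 1/(25/4 - 437/3) = 1/(-1673/12) = -12/1673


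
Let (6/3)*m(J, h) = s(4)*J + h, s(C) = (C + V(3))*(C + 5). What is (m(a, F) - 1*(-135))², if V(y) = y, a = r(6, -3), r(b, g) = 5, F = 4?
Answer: 346921/4 ≈ 86730.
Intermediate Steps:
a = 5
s(C) = (3 + C)*(5 + C) (s(C) = (C + 3)*(C + 5) = (3 + C)*(5 + C))
m(J, h) = h/2 + 63*J/2 (m(J, h) = ((15 + 4² + 8*4)*J + h)/2 = ((15 + 16 + 32)*J + h)/2 = (63*J + h)/2 = (h + 63*J)/2 = h/2 + 63*J/2)
(m(a, F) - 1*(-135))² = (((½)*4 + (63/2)*5) - 1*(-135))² = ((2 + 315/2) + 135)² = (319/2 + 135)² = (589/2)² = 346921/4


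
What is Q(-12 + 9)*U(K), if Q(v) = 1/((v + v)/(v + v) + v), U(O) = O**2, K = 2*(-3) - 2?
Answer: -32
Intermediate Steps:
K = -8 (K = -6 - 2 = -8)
Q(v) = 1/(1 + v) (Q(v) = 1/((2*v)/((2*v)) + v) = 1/((2*v)*(1/(2*v)) + v) = 1/(1 + v))
Q(-12 + 9)*U(K) = (-8)**2/(1 + (-12 + 9)) = 64/(1 - 3) = 64/(-2) = -1/2*64 = -32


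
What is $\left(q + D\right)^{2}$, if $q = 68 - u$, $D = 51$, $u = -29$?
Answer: $21904$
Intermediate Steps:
$q = 97$ ($q = 68 - -29 = 68 + 29 = 97$)
$\left(q + D\right)^{2} = \left(97 + 51\right)^{2} = 148^{2} = 21904$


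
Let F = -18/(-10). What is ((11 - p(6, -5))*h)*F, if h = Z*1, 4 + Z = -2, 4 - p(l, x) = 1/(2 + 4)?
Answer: -387/5 ≈ -77.400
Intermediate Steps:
p(l, x) = 23/6 (p(l, x) = 4 - 1/(2 + 4) = 4 - 1/6 = 23/6)
Z = -6 (Z = -4 - 2 = -6)
F = 9/5 (F = -18*(-1/10) = 9/5 ≈ 1.8000)
h = -6 (h = -6*1 = -6)
((11 - p(6, -5))*h)*F = ((11 - 1*23/6)*(-6))*(9/5) = ((11 - 23/6)*(-6))*(9/5) = ((43/6)*(-6))*(9/5) = -43*9/5 = -387/5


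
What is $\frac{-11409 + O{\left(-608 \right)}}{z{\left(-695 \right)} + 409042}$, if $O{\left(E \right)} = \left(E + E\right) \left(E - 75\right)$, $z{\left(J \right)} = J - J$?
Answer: $\frac{819119}{409042} \approx 2.0025$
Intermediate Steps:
$z{\left(J \right)} = 0$
$O{\left(E \right)} = 2 E \left(-75 + E\right)$
$\frac{-11409 + O{\left(-608 \right)}}{z{\left(-695 \right)} + 409042} = \frac{-11409 + 2 \left(-608\right) \left(-75 - 608\right)}{0 + 409042} = \frac{-11409 + 2 \left(-608\right) \left(-683\right)}{409042} = \left(-11409 + 830528\right) \frac{1}{409042} = 819119 \cdot \frac{1}{409042} = \frac{819119}{409042}$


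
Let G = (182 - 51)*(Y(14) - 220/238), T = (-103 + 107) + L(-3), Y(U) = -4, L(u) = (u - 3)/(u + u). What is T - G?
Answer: 77361/119 ≈ 650.09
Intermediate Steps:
L(u) = (-3 + u)/(2*u) (L(u) = (-3 + u)/((2*u)) = (-3 + u)*(1/(2*u)) = (-3 + u)/(2*u))
T = 5 (T = (-103 + 107) + (1/2)*(-3 - 3)/(-3) = 4 + (1/2)*(-1/3)*(-6) = 4 + 1 = 5)
G = -76766/119 (G = (182 - 51)*(-4 - 220/238) = 131*(-4 - 220*1/238) = 131*(-4 - 110/119) = 131*(-586/119) = -76766/119 ≈ -645.09)
T - G = 5 - 1*(-76766/119) = 5 + 76766/119 = 77361/119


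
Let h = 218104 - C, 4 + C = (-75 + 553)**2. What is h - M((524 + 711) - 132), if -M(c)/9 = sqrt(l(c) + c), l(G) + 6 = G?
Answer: -10376 + 90*sqrt(22) ≈ -9953.9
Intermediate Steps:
C = 228480 (C = -4 + (-75 + 553)**2 = -4 + 478**2 = -4 + 228484 = 228480)
l(G) = -6 + G
h = -10376 (h = 218104 - 1*228480 = 218104 - 228480 = -10376)
M(c) = -9*sqrt(-6 + 2*c) (M(c) = -9*sqrt((-6 + c) + c) = -9*sqrt(-6 + 2*c))
h - M((524 + 711) - 132) = -10376 - (-9)*sqrt(-6 + 2*((524 + 711) - 132)) = -10376 - (-9)*sqrt(-6 + 2*(1235 - 132)) = -10376 - (-9)*sqrt(-6 + 2*1103) = -10376 - (-9)*sqrt(-6 + 2206) = -10376 - (-9)*sqrt(2200) = -10376 - (-9)*10*sqrt(22) = -10376 - (-90)*sqrt(22) = -10376 + 90*sqrt(22)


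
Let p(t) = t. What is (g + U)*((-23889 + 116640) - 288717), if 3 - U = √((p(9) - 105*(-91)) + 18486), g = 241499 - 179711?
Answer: -12108935106 + 979830*√1122 ≈ -1.2076e+10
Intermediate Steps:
g = 61788
U = 3 - 5*√1122 (U = 3 - √((9 - 105*(-91)) + 18486) = 3 - √((9 + 9555) + 18486) = 3 - √(9564 + 18486) = 3 - √28050 = 3 - 5*√1122 ≈ -164.48)
(g + U)*((-23889 + 116640) - 288717) = (61788 + (3 - 5*√1122))*((-23889 + 116640) - 288717) = (61791 - 5*√1122)*(92751 - 288717) = (61791 - 5*√1122)*(-195966) = -12108935106 + 979830*√1122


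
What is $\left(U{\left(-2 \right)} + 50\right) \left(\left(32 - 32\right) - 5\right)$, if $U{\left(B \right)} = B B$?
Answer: $-270$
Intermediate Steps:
$U{\left(B \right)} = B^{2}$
$\left(U{\left(-2 \right)} + 50\right) \left(\left(32 - 32\right) - 5\right) = \left(\left(-2\right)^{2} + 50\right) \left(\left(32 - 32\right) - 5\right) = \left(4 + 50\right) \left(0 - 5\right) = 54 \left(-5\right) = -270$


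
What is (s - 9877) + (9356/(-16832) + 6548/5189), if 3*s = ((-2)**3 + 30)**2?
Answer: -636387588125/65505936 ≈ -9715.0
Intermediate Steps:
s = 484/3 (s = ((-2)**3 + 30)**2/3 = (-8 + 30)**2/3 = (1/3)*22**2 = (1/3)*484 = 484/3 ≈ 161.33)
(s - 9877) + (9356/(-16832) + 6548/5189) = (484/3 - 9877) + (9356/(-16832) + 6548/5189) = -29147/3 + (9356*(-1/16832) + 6548*(1/5189)) = -29147/3 + (-2339/4208 + 6548/5189) = -29147/3 + 15416913/21835312 = -636387588125/65505936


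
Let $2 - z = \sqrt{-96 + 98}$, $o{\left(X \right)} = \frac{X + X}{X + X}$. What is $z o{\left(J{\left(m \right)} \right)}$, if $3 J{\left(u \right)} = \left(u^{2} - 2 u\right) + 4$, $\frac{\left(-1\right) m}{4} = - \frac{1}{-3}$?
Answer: $2 - \sqrt{2} \approx 0.58579$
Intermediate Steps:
$m = - \frac{4}{3}$ ($m = - 4 \left(- \frac{1}{-3}\right) = - 4 \left(\left(-1\right) \left(- \frac{1}{3}\right)\right) = \left(-4\right) \frac{1}{3} = - \frac{4}{3} \approx -1.3333$)
$J{\left(u \right)} = \frac{4}{3} - \frac{2 u}{3} + \frac{u^{2}}{3}$ ($J{\left(u \right)} = \frac{\left(u^{2} - 2 u\right) + 4}{3} = \frac{4 + u^{2} - 2 u}{3} = \frac{4}{3} - \frac{2 u}{3} + \frac{u^{2}}{3}$)
$o{\left(X \right)} = 1$ ($o{\left(X \right)} = \frac{2 X}{2 X} = 2 X \frac{1}{2 X} = 1$)
$z = 2 - \sqrt{2}$ ($z = 2 - \sqrt{-96 + 98} = 2 - \sqrt{2} \approx 0.58579$)
$z o{\left(J{\left(m \right)} \right)} = \left(2 - \sqrt{2}\right) 1 = 2 - \sqrt{2}$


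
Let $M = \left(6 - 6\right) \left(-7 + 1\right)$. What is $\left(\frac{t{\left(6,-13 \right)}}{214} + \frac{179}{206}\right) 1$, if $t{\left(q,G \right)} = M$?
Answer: $\frac{179}{206} \approx 0.86893$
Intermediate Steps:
$M = 0$ ($M = 0 \left(-6\right) = 0$)
$t{\left(q,G \right)} = 0$
$\left(\frac{t{\left(6,-13 \right)}}{214} + \frac{179}{206}\right) 1 = \left(\frac{0}{214} + \frac{179}{206}\right) 1 = \left(0 \cdot \frac{1}{214} + 179 \cdot \frac{1}{206}\right) 1 = \left(0 + \frac{179}{206}\right) 1 = \frac{179}{206} \cdot 1 = \frac{179}{206}$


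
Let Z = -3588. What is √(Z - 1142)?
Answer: I*√4730 ≈ 68.775*I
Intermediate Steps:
√(Z - 1142) = √(-3588 - 1142) = √(-4730) = I*√4730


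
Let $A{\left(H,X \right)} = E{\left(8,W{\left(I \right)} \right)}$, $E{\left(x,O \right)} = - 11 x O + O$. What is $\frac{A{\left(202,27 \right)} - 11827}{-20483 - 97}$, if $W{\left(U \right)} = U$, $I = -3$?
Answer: $\frac{5783}{10290} \approx 0.562$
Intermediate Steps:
$E{\left(x,O \right)} = O - 11 O x$ ($E{\left(x,O \right)} = - 11 O x + O = O - 11 O x$)
$A{\left(H,X \right)} = 261$ ($A{\left(H,X \right)} = - 3 \left(1 - 88\right) = \left(-3\right) \left(-87\right) = 261$)
$\frac{A{\left(202,27 \right)} - 11827}{-20483 - 97} = \frac{261 - 11827}{-20483 - 97} = - \frac{11566}{-20580} = \left(-11566\right) \left(- \frac{1}{20580}\right) = \frac{5783}{10290}$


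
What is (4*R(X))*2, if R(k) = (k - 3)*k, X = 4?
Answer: 32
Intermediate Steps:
R(k) = k*(-3 + k) (R(k) = (-3 + k)*k = k*(-3 + k))
(4*R(X))*2 = (4*(4*(-3 + 4)))*2 = (4*(4*1))*2 = (4*4)*2 = 16*2 = 32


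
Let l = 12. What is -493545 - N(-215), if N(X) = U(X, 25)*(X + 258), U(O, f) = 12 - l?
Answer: -493545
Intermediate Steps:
U(O, f) = 0 (U(O, f) = 12 - 1*12 = 12 - 12 = 0)
N(X) = 0 (N(X) = 0*(X + 258) = 0*(258 + X) = 0)
-493545 - N(-215) = -493545 - 1*0 = -493545 + 0 = -493545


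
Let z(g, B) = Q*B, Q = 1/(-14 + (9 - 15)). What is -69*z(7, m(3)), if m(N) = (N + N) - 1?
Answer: 69/4 ≈ 17.250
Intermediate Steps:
m(N) = -1 + 2*N (m(N) = 2*N - 1 = -1 + 2*N)
Q = -1/20 (Q = 1/(-14 - 6) = 1/(-20) = -1/20 ≈ -0.050000)
z(g, B) = -B/20
-69*z(7, m(3)) = -(-69)*(-1 + 2*3)/20 = -(-69)*(-1 + 6)/20 = -(-69)*5/20 = -69*(-1/4) = 69/4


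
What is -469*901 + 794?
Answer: -421775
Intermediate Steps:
-469*901 + 794 = -422569 + 794 = -421775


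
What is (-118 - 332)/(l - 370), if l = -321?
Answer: 450/691 ≈ 0.65123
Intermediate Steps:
(-118 - 332)/(l - 370) = (-118 - 332)/(-321 - 370) = -450/(-691) = -450*(-1/691) = 450/691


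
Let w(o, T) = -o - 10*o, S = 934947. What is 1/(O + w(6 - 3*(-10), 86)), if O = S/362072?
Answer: -362072/142445565 ≈ -0.0025418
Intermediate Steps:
w(o, T) = -11*o
O = 934947/362072 ≈ 2.5822
1/(O + w(6 - 3*(-10), 86)) = 1/(934947/362072 - 11*(6 - 3*(-10))) = 1/(934947/362072 - 11*(6 + 30)) = 1/(934947/362072 - 11*36) = 1/(934947/362072 - 396) = 1/(-142445565/362072) = -362072/142445565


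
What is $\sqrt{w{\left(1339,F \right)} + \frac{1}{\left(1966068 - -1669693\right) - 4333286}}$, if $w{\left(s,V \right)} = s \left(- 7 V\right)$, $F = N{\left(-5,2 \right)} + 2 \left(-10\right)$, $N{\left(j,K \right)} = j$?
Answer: $\frac{2 \sqrt{1140087492613806}}{139505} \approx 484.07$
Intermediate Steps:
$F = -25$ ($F = -5 + 2 \left(-10\right) = -5 - 20 = -25$)
$w{\left(s,V \right)} = - 7 V s$
$\sqrt{w{\left(1339,F \right)} + \frac{1}{\left(1966068 - -1669693\right) - 4333286}} = \sqrt{\left(-7\right) \left(-25\right) 1339 + \frac{1}{\left(1966068 - -1669693\right) - 4333286}} = \sqrt{234325 + \frac{1}{\left(1966068 + 1669693\right) - 4333286}} = \sqrt{234325 + \frac{1}{3635761 - 4333286}} = \sqrt{234325 + \frac{1}{-697525}} = \sqrt{234325 - \frac{1}{697525}} = \sqrt{\frac{163447545624}{697525}} = \frac{2 \sqrt{1140087492613806}}{139505}$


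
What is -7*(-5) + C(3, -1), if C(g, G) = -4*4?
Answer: 19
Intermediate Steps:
C(g, G) = -16
-7*(-5) + C(3, -1) = -7*(-5) - 16 = 35 - 16 = 19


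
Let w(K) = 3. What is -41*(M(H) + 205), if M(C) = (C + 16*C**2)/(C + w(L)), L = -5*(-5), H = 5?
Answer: -83845/8 ≈ -10481.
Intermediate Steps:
L = 25
M(C) = (C + 16*C**2)/(3 + C) (M(C) = (C + 16*C**2)/(C + 3) = (C + 16*C**2)/(3 + C))
-41*(M(H) + 205) = -41*(5*(1 + 16*5)/(3 + 5) + 205) = -41*(5*(1 + 80)/8 + 205) = -41*(5*(1/8)*81 + 205) = -41*(405/8 + 205) = -41*2045/8 = -83845/8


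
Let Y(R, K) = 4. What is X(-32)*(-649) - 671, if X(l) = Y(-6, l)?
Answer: -3267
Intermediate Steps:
X(l) = 4
X(-32)*(-649) - 671 = 4*(-649) - 671 = -2596 - 671 = -3267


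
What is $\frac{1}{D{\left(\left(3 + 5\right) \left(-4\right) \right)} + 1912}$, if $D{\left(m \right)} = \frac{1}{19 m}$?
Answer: $\frac{608}{1162495} \approx 0.00052301$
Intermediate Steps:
$D{\left(m \right)} = \frac{1}{19 m}$
$\frac{1}{D{\left(\left(3 + 5\right) \left(-4\right) \right)} + 1912} = \frac{1}{\frac{1}{19 \left(3 + 5\right) \left(-4\right)} + 1912} = \frac{1}{\frac{1}{19 \cdot 8 \left(-4\right)} + 1912} = \frac{1}{\frac{1}{19 \left(-32\right)} + 1912} = \frac{1}{\frac{1}{19} \left(- \frac{1}{32}\right) + 1912} = \frac{1}{- \frac{1}{608} + 1912} = \frac{1}{\frac{1162495}{608}} = \frac{608}{1162495}$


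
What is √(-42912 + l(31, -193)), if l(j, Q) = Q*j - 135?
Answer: I*√49030 ≈ 221.43*I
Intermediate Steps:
l(j, Q) = -135 + Q*j
√(-42912 + l(31, -193)) = √(-42912 + (-135 - 193*31)) = √(-42912 + (-135 - 5983)) = √(-42912 - 6118) = √(-49030) = I*√49030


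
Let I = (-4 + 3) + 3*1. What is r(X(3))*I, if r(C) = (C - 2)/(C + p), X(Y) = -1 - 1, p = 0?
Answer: 4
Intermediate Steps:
I = 2 (I = -1 + 3 = 2)
X(Y) = -2
r(C) = (-2 + C)/C (r(C) = (C - 2)/(C + 0) = (-2 + C)/C)
r(X(3))*I = ((-2 - 2)/(-2))*2 = -1/2*(-4)*2 = 2*2 = 4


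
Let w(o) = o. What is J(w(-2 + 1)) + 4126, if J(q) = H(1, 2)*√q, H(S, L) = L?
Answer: 4126 + 2*I ≈ 4126.0 + 2.0*I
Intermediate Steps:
J(q) = 2*√q
J(w(-2 + 1)) + 4126 = 2*√(-2 + 1) + 4126 = 2*√(-1) + 4126 = 2*I + 4126 = 4126 + 2*I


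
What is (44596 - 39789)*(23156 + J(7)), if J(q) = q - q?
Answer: 111310892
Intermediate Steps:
J(q) = 0
(44596 - 39789)*(23156 + J(7)) = (44596 - 39789)*(23156 + 0) = 4807*23156 = 111310892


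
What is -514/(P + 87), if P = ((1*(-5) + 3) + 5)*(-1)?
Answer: -257/42 ≈ -6.1190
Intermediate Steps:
P = -3 (P = ((-5 + 3) + 5)*(-1) = (-2 + 5)*(-1) = 3*(-1) = -3)
-514/(P + 87) = -514/(-3 + 87) = -514/84 = -514*1/84 = -257/42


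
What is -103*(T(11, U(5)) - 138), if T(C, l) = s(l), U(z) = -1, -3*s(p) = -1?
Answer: 42539/3 ≈ 14180.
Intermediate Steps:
s(p) = 1/3 (s(p) = -1/3*(-1) = 1/3)
T(C, l) = 1/3
-103*(T(11, U(5)) - 138) = -103*(1/3 - 138) = -103*(-413/3) = 42539/3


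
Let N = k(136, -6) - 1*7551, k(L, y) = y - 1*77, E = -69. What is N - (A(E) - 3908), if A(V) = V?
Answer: -3657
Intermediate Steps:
k(L, y) = -77 + y (k(L, y) = y - 77 = -77 + y)
N = -7634 (N = (-77 - 6) - 1*7551 = -83 - 7551 = -7634)
N - (A(E) - 3908) = -7634 - (-69 - 3908) = -7634 - 1*(-3977) = -7634 + 3977 = -3657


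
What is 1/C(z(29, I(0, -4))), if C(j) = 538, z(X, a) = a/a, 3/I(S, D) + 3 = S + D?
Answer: 1/538 ≈ 0.0018587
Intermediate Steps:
I(S, D) = 3/(-3 + D + S) (I(S, D) = 3/(-3 + (S + D)) = 3/(-3 + (D + S)) = 3/(-3 + D + S))
z(X, a) = 1
1/C(z(29, I(0, -4))) = 1/538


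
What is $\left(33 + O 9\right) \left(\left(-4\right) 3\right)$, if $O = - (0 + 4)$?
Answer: $36$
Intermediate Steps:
$O = -4$ ($O = \left(-1\right) 4 = -4$)
$\left(33 + O 9\right) \left(\left(-4\right) 3\right) = \left(33 - 36\right) \left(\left(-4\right) 3\right) = \left(33 - 36\right) \left(-12\right) = \left(-3\right) \left(-12\right) = 36$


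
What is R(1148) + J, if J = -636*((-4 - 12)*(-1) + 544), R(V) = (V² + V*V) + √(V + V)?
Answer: 2279648 + 2*√574 ≈ 2.2797e+6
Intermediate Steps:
R(V) = 2*V² + √2*√V (R(V) = (V² + V²) + √(2*V) = 2*V² + √2*√V)
J = -356160 (J = -636*(-16*(-1) + 544) = -636*(16 + 544) = -636*560 = -356160)
R(1148) + J = (2*1148² + √2*√1148) - 356160 = (2*1317904 + √2*(2*√287)) - 356160 = (2635808 + 2*√574) - 356160 = 2279648 + 2*√574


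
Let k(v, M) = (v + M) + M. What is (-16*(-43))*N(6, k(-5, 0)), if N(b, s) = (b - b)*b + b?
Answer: 4128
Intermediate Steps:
k(v, M) = v + 2*M (k(v, M) = (M + v) + M = v + 2*M)
N(b, s) = b (N(b, s) = 0*b + b = 0 + b = b)
(-16*(-43))*N(6, k(-5, 0)) = -16*(-43)*6 = 688*6 = 4128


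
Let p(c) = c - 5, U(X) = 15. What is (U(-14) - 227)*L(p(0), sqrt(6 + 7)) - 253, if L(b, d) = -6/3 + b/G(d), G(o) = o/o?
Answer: 1231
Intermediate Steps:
G(o) = 1
p(c) = -5 + c
L(b, d) = -2 + b (L(b, d) = -6/3 + b/1 = -6*1/3 + b*1 = -2 + b)
(U(-14) - 227)*L(p(0), sqrt(6 + 7)) - 253 = (15 - 227)*(-2 + (-5 + 0)) - 253 = -212*(-2 - 5) - 253 = -212*(-7) - 253 = 1484 - 253 = 1231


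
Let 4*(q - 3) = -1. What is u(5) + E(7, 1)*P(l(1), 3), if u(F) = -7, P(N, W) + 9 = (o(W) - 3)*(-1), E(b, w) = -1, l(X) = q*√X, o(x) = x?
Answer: 2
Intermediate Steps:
q = 11/4 (q = 3 + (¼)*(-1) = 3 - ¼ = 11/4 ≈ 2.7500)
l(X) = 11*√X/4
P(N, W) = -6 - W (P(N, W) = -9 + (W - 3)*(-1) = -9 + (-3 + W)*(-1) = -9 + (3 - W) = -6 - W)
u(5) + E(7, 1)*P(l(1), 3) = -7 - (-6 - 1*3) = -7 - (-6 - 3) = -7 - 1*(-9) = -7 + 9 = 2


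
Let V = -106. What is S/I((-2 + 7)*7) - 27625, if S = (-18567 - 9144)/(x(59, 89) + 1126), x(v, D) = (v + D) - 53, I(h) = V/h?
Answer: -1191474455/43142 ≈ -27618.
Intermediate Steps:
I(h) = -106/h
x(v, D) = -53 + D + v (x(v, D) = (D + v) - 53 = -53 + D + v)
S = -9237/407 (S = (-18567 - 9144)/((-53 + 89 + 59) + 1126) = -27711/(95 + 1126) = -27711/1221 = -27711*1/1221 = -9237/407 ≈ -22.695)
S/I((-2 + 7)*7) - 27625 = -9237/(407*((-106*1/(7*(-2 + 7))))) - 27625 = -9237/(407*((-106/(5*7)))) - 27625 = -9237/(407*((-106/35))) - 27625 = -9237/(407*((-106*1/35))) - 27625 = -9237/(407*(-106/35)) - 27625 = -9237/407*(-35/106) - 27625 = 323295/43142 - 27625 = -1191474455/43142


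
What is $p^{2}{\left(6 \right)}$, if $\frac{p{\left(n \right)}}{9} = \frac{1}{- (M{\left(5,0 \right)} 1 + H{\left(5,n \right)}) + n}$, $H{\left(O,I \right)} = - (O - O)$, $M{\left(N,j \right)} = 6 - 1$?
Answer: $81$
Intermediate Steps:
$M{\left(N,j \right)} = 5$
$H{\left(O,I \right)} = 0$ ($H{\left(O,I \right)} = \left(-1\right) 0 = 0$)
$p{\left(n \right)} = \frac{9}{-5 + n}$ ($p{\left(n \right)} = \frac{9}{- (5 \cdot 1 + 0) + n} = \frac{9}{- (5 + 0) + n} = \frac{9}{\left(-1\right) 5 + n} = \frac{9}{-5 + n}$)
$p^{2}{\left(6 \right)} = \left(\frac{9}{-5 + 6}\right)^{2} = \left(\frac{9}{1}\right)^{2} = \left(9 \cdot 1\right)^{2} = 9^{2} = 81$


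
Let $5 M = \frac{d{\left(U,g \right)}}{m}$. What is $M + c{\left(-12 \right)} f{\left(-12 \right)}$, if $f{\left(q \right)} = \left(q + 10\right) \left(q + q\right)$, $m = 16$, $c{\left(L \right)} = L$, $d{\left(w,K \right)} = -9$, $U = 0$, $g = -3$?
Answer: $- \frac{46089}{80} \approx -576.11$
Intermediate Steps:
$M = - \frac{9}{80}$ ($M = \frac{\left(-9\right) \frac{1}{16}}{5} = \frac{1}{5} \left(- \frac{9}{16}\right) = - \frac{9}{80} \approx -0.1125$)
$f{\left(q \right)} = 2 q \left(10 + q\right)$ ($f{\left(q \right)} = \left(10 + q\right) 2 q = 2 q \left(10 + q\right)$)
$M + c{\left(-12 \right)} f{\left(-12 \right)} = - \frac{9}{80} - 12 \cdot 2 \left(-12\right) \left(10 - 12\right) = - \frac{9}{80} - 12 \cdot 2 \left(-12\right) \left(-2\right) = - \frac{9}{80} - 576 = - \frac{46089}{80}$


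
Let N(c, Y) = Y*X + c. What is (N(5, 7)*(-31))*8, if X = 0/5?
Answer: -1240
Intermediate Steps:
X = 0 (X = 0*(1/5) = 0)
N(c, Y) = c (N(c, Y) = Y*0 + c = 0 + c = c)
(N(5, 7)*(-31))*8 = (5*(-31))*8 = -155*8 = -1240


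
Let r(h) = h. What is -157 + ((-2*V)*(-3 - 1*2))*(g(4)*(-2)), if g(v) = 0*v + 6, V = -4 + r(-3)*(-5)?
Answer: -1477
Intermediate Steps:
V = 11 (V = -4 - 3*(-5) = -4 + 15 = 11)
g(v) = 6 (g(v) = 0 + 6 = 6)
-157 + ((-2*V)*(-3 - 1*2))*(g(4)*(-2)) = -157 + ((-2*11)*(-3 - 1*2))*(6*(-2)) = -157 - 22*(-3 - 2)*(-12) = -157 - 22*(-5)*(-12) = -157 + 110*(-12) = -157 - 1320 = -1477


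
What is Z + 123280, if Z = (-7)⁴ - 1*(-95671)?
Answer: 221352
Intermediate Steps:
Z = 98072 (Z = 2401 + 95671 = 98072)
Z + 123280 = 98072 + 123280 = 221352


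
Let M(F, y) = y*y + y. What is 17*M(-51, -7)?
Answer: 714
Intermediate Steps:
M(F, y) = y + y² (M(F, y) = y² + y = y + y²)
17*M(-51, -7) = 17*(-7*(1 - 7)) = 17*(-7*(-6)) = 17*42 = 714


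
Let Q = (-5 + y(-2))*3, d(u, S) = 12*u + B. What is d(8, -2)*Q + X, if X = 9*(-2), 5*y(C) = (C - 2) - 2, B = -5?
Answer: -8553/5 ≈ -1710.6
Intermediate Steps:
d(u, S) = -5 + 12*u (d(u, S) = 12*u - 5 = -5 + 12*u)
y(C) = -4/5 + C/5 (y(C) = ((C - 2) - 2)/5 = ((-2 + C) - 2)/5 = (-4 + C)/5 = -4/5 + C/5)
Q = -93/5 (Q = (-5 + (-4/5 + (1/5)*(-2)))*3 = (-5 + (-4/5 - 2/5))*3 = (-5 - 6/5)*3 = -31/5*3 = -93/5 ≈ -18.600)
X = -18
d(8, -2)*Q + X = (-5 + 12*8)*(-93/5) - 18 = (-5 + 96)*(-93/5) - 18 = 91*(-93/5) - 18 = -8463/5 - 18 = -8553/5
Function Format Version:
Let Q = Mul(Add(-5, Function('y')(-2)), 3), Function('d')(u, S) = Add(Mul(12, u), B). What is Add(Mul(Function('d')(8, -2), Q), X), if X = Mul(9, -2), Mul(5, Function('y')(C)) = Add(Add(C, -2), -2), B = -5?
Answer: Rational(-8553, 5) ≈ -1710.6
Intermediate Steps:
Function('d')(u, S) = Add(-5, Mul(12, u)) (Function('d')(u, S) = Add(Mul(12, u), -5) = Add(-5, Mul(12, u)))
Function('y')(C) = Add(Rational(-4, 5), Mul(Rational(1, 5), C)) (Function('y')(C) = Mul(Rational(1, 5), Add(Add(C, -2), -2)) = Mul(Rational(1, 5), Add(Add(-2, C), -2)) = Mul(Rational(1, 5), Add(-4, C)) = Add(Rational(-4, 5), Mul(Rational(1, 5), C)))
Q = Rational(-93, 5) (Q = Mul(Add(-5, Add(Rational(-4, 5), Mul(Rational(1, 5), -2))), 3) = Mul(Add(-5, Add(Rational(-4, 5), Rational(-2, 5))), 3) = Mul(Add(-5, Rational(-6, 5)), 3) = Mul(Rational(-31, 5), 3) = Rational(-93, 5) ≈ -18.600)
X = -18
Add(Mul(Function('d')(8, -2), Q), X) = Add(Mul(Add(-5, Mul(12, 8)), Rational(-93, 5)), -18) = Add(Mul(Add(-5, 96), Rational(-93, 5)), -18) = Add(Mul(91, Rational(-93, 5)), -18) = Add(Rational(-8463, 5), -18) = Rational(-8553, 5)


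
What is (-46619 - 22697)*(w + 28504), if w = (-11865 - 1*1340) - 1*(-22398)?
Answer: -2613005252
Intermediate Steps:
w = 9193 (w = (-11865 - 1340) + 22398 = -13205 + 22398 = 9193)
(-46619 - 22697)*(w + 28504) = (-46619 - 22697)*(9193 + 28504) = -69316*37697 = -2613005252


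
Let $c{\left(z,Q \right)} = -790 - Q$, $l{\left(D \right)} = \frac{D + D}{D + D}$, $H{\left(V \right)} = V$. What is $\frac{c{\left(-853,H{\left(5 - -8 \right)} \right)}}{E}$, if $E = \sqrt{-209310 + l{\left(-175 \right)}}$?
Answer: $\frac{803 i \sqrt{209309}}{209309} \approx 1.7552 i$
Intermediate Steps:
$l{\left(D \right)} = 1$ ($l{\left(D \right)} = \frac{2 D}{2 D} = 2 D \frac{1}{2 D} = 1$)
$E = i \sqrt{209309}$ ($E = \sqrt{-209310 + 1} = \sqrt{-209309} = i \sqrt{209309} \approx 457.5 i$)
$\frac{c{\left(-853,H{\left(5 - -8 \right)} \right)}}{E} = \frac{-790 - \left(5 - -8\right)}{i \sqrt{209309}} = \left(-790 - \left(5 + 8\right)\right) \left(- \frac{i \sqrt{209309}}{209309}\right) = \left(-790 - 13\right) \left(- \frac{i \sqrt{209309}}{209309}\right) = - 803 \left(- \frac{i \sqrt{209309}}{209309}\right) = \frac{803 i \sqrt{209309}}{209309}$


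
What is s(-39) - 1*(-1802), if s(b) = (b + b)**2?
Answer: 7886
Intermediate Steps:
s(b) = 4*b**2 (s(b) = (2*b)**2 = 4*b**2)
s(-39) - 1*(-1802) = 4*(-39)**2 - 1*(-1802) = 4*1521 + 1802 = 6084 + 1802 = 7886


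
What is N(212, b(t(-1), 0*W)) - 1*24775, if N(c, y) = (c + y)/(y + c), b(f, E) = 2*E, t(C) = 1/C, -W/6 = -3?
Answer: -24774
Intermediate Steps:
W = 18 (W = -6*(-3) = 18)
N(c, y) = 1 (N(c, y) = (c + y)/(c + y) = 1)
N(212, b(t(-1), 0*W)) - 1*24775 = 1 - 1*24775 = 1 - 24775 = -24774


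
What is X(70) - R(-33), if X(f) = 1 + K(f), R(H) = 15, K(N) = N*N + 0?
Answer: 4886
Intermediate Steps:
K(N) = N² (K(N) = N² + 0 = N²)
X(f) = 1 + f²
X(70) - R(-33) = (1 + 70²) - 1*15 = (1 + 4900) - 15 = 4901 - 15 = 4886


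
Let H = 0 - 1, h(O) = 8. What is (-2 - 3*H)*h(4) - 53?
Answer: -45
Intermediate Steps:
H = -1
(-2 - 3*H)*h(4) - 53 = (-2 - 3*(-1))*8 - 53 = (-2 + 3)*8 - 53 = 1*8 - 53 = 8 - 53 = -45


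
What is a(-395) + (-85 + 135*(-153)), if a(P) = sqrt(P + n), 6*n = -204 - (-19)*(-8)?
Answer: -20740 + I*sqrt(4089)/3 ≈ -20740.0 + 21.315*I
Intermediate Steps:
n = -178/3 (n = (-204 - (-19)*(-8))/6 = (-204 - 1*152)/6 = (-204 - 152)/6 = (1/6)*(-356) = -178/3 ≈ -59.333)
a(P) = sqrt(-178/3 + P) (a(P) = sqrt(P - 178/3) = sqrt(-178/3 + P))
a(-395) + (-85 + 135*(-153)) = sqrt(-534 + 9*(-395))/3 + (-85 + 135*(-153)) = sqrt(-534 - 3555)/3 + (-85 - 20655) = sqrt(-4089)/3 - 20740 = (I*sqrt(4089))/3 - 20740 = I*sqrt(4089)/3 - 20740 = -20740 + I*sqrt(4089)/3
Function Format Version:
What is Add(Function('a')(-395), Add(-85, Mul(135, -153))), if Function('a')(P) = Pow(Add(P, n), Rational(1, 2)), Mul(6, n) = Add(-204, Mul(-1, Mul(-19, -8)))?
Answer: Add(-20740, Mul(Rational(1, 3), I, Pow(4089, Rational(1, 2)))) ≈ Add(-20740., Mul(21.315, I))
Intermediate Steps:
n = Rational(-178, 3) (n = Mul(Rational(1, 6), Add(-204, Mul(-1, Mul(-19, -8)))) = Mul(Rational(1, 6), Add(-204, Mul(-1, 152))) = Mul(Rational(1, 6), Add(-204, -152)) = Mul(Rational(1, 6), -356) = Rational(-178, 3) ≈ -59.333)
Function('a')(P) = Pow(Add(Rational(-178, 3), P), Rational(1, 2)) (Function('a')(P) = Pow(Add(P, Rational(-178, 3)), Rational(1, 2)) = Pow(Add(Rational(-178, 3), P), Rational(1, 2)))
Add(Function('a')(-395), Add(-85, Mul(135, -153))) = Add(Mul(Rational(1, 3), Pow(Add(-534, Mul(9, -395)), Rational(1, 2))), Add(-85, Mul(135, -153))) = Add(Mul(Rational(1, 3), Pow(Add(-534, -3555), Rational(1, 2))), Add(-85, -20655)) = Add(Mul(Rational(1, 3), Pow(-4089, Rational(1, 2))), -20740) = Add(Mul(Rational(1, 3), Mul(I, Pow(4089, Rational(1, 2)))), -20740) = Add(Mul(Rational(1, 3), I, Pow(4089, Rational(1, 2))), -20740) = Add(-20740, Mul(Rational(1, 3), I, Pow(4089, Rational(1, 2))))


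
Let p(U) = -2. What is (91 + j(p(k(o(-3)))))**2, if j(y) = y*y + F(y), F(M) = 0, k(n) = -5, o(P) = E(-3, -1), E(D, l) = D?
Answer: 9025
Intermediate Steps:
o(P) = -3
j(y) = y**2 (j(y) = y*y + 0 = y**2 + 0 = y**2)
(91 + j(p(k(o(-3)))))**2 = (91 + (-2)**2)**2 = (91 + 4)**2 = 95**2 = 9025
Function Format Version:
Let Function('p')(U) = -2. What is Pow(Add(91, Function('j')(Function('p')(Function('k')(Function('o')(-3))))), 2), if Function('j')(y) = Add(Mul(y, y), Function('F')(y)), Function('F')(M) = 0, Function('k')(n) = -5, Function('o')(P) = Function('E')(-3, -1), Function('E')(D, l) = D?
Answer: 9025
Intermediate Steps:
Function('o')(P) = -3
Function('j')(y) = Pow(y, 2) (Function('j')(y) = Add(Mul(y, y), 0) = Add(Pow(y, 2), 0) = Pow(y, 2))
Pow(Add(91, Function('j')(Function('p')(Function('k')(Function('o')(-3))))), 2) = Pow(Add(91, Pow(-2, 2)), 2) = Pow(Add(91, 4), 2) = Pow(95, 2) = 9025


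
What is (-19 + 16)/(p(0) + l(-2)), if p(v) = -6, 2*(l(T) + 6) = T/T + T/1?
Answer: 6/25 ≈ 0.24000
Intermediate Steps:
l(T) = -11/2 + T/2 (l(T) = -6 + (T/T + T/1)/2 = -6 + (1 + T*1)/2 = -6 + (1 + T)/2 = -6 + (½ + T/2) = -11/2 + T/2)
(-19 + 16)/(p(0) + l(-2)) = (-19 + 16)/(-6 + (-11/2 + (½)*(-2))) = -3/(-6 + (-11/2 - 1)) = -3/(-6 - 13/2) = -3/(-25/2) = -3*(-2/25) = 6/25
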